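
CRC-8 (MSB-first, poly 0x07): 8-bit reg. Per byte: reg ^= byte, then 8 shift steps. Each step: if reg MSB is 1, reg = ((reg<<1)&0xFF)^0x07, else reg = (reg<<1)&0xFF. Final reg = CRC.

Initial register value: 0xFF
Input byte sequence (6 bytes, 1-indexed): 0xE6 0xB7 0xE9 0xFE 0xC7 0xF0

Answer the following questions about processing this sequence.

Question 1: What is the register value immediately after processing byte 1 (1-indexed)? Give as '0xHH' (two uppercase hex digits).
Answer: 0x4F

Derivation:
After byte 1 (0xE6): reg=0x4F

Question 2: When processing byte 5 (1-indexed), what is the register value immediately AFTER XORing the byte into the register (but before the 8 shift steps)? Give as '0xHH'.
Register before byte 5: 0x37
Byte 5: 0xC7
0x37 XOR 0xC7 = 0xF0

Answer: 0xF0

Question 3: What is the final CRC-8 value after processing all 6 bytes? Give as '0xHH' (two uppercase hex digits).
Answer: 0xCA

Derivation:
After byte 1 (0xE6): reg=0x4F
After byte 2 (0xB7): reg=0xE6
After byte 3 (0xE9): reg=0x2D
After byte 4 (0xFE): reg=0x37
After byte 5 (0xC7): reg=0xDE
After byte 6 (0xF0): reg=0xCA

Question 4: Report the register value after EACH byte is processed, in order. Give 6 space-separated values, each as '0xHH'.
0x4F 0xE6 0x2D 0x37 0xDE 0xCA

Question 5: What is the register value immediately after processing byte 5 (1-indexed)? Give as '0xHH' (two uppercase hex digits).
After byte 1 (0xE6): reg=0x4F
After byte 2 (0xB7): reg=0xE6
After byte 3 (0xE9): reg=0x2D
After byte 4 (0xFE): reg=0x37
After byte 5 (0xC7): reg=0xDE

Answer: 0xDE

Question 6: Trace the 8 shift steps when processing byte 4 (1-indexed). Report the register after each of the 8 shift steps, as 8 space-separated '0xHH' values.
After byte 1 (0xE6): reg=0x4F
After byte 2 (0xB7): reg=0xE6
After byte 3 (0xE9): reg=0x2D
Register before byte 4: 0x2D
After XOR with byte 0xFE: 0xD3

Answer: 0xA1 0x45 0x8A 0x13 0x26 0x4C 0x98 0x37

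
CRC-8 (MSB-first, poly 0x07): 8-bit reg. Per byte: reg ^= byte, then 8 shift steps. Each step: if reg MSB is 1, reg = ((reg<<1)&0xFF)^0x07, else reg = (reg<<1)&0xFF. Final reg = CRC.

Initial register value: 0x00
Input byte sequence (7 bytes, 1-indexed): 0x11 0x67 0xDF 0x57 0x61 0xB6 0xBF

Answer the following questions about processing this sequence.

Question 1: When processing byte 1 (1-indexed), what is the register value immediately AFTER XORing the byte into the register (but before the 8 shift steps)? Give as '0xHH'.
Register before byte 1: 0x00
Byte 1: 0x11
0x00 XOR 0x11 = 0x11

Answer: 0x11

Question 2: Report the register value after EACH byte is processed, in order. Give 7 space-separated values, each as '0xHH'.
0x77 0x70 0x44 0x79 0x48 0xF4 0xF6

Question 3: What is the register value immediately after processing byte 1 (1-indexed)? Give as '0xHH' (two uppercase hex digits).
Answer: 0x77

Derivation:
After byte 1 (0x11): reg=0x77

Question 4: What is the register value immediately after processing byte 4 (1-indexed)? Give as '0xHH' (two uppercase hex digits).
Answer: 0x79

Derivation:
After byte 1 (0x11): reg=0x77
After byte 2 (0x67): reg=0x70
After byte 3 (0xDF): reg=0x44
After byte 4 (0x57): reg=0x79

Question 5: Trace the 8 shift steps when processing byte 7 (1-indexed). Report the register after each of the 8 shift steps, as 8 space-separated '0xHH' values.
After byte 1 (0x11): reg=0x77
After byte 2 (0x67): reg=0x70
After byte 3 (0xDF): reg=0x44
After byte 4 (0x57): reg=0x79
After byte 5 (0x61): reg=0x48
After byte 6 (0xB6): reg=0xF4
Register before byte 7: 0xF4
After XOR with byte 0xBF: 0x4B

Answer: 0x96 0x2B 0x56 0xAC 0x5F 0xBE 0x7B 0xF6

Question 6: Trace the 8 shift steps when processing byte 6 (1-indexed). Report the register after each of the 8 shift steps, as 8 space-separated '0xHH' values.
After byte 1 (0x11): reg=0x77
After byte 2 (0x67): reg=0x70
After byte 3 (0xDF): reg=0x44
After byte 4 (0x57): reg=0x79
After byte 5 (0x61): reg=0x48
Register before byte 6: 0x48
After XOR with byte 0xB6: 0xFE

Answer: 0xFB 0xF1 0xE5 0xCD 0x9D 0x3D 0x7A 0xF4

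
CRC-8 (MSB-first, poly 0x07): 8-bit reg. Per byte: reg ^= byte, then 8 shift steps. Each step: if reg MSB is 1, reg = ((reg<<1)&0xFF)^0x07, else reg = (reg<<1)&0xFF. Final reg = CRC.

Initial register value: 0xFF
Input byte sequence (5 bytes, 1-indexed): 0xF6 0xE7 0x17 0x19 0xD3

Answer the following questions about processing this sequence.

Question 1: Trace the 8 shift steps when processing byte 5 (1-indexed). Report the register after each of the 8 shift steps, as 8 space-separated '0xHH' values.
Answer: 0xBB 0x71 0xE2 0xC3 0x81 0x05 0x0A 0x14

Derivation:
After byte 1 (0xF6): reg=0x3F
After byte 2 (0xE7): reg=0x06
After byte 3 (0x17): reg=0x77
After byte 4 (0x19): reg=0x0D
Register before byte 5: 0x0D
After XOR with byte 0xD3: 0xDE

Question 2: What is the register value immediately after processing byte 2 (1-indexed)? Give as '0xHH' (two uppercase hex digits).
After byte 1 (0xF6): reg=0x3F
After byte 2 (0xE7): reg=0x06

Answer: 0x06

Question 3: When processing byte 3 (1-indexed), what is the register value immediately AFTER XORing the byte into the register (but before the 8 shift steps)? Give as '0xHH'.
Register before byte 3: 0x06
Byte 3: 0x17
0x06 XOR 0x17 = 0x11

Answer: 0x11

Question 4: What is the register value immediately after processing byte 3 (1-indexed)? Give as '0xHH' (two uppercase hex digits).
Answer: 0x77

Derivation:
After byte 1 (0xF6): reg=0x3F
After byte 2 (0xE7): reg=0x06
After byte 3 (0x17): reg=0x77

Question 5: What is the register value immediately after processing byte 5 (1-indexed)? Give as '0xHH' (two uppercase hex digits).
Answer: 0x14

Derivation:
After byte 1 (0xF6): reg=0x3F
After byte 2 (0xE7): reg=0x06
After byte 3 (0x17): reg=0x77
After byte 4 (0x19): reg=0x0D
After byte 5 (0xD3): reg=0x14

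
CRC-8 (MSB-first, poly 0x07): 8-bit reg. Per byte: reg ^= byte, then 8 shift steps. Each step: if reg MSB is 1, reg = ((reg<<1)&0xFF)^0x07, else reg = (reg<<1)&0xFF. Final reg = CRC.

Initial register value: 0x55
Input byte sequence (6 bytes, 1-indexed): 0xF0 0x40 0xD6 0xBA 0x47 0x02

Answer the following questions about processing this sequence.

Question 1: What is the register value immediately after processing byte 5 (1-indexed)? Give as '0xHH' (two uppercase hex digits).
Answer: 0xC8

Derivation:
After byte 1 (0xF0): reg=0x72
After byte 2 (0x40): reg=0x9E
After byte 3 (0xD6): reg=0xFF
After byte 4 (0xBA): reg=0xDC
After byte 5 (0x47): reg=0xC8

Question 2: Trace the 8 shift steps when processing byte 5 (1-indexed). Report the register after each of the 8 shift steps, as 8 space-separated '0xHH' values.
Answer: 0x31 0x62 0xC4 0x8F 0x19 0x32 0x64 0xC8

Derivation:
After byte 1 (0xF0): reg=0x72
After byte 2 (0x40): reg=0x9E
After byte 3 (0xD6): reg=0xFF
After byte 4 (0xBA): reg=0xDC
Register before byte 5: 0xDC
After XOR with byte 0x47: 0x9B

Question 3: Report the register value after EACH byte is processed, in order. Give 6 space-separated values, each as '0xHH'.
0x72 0x9E 0xFF 0xDC 0xC8 0x78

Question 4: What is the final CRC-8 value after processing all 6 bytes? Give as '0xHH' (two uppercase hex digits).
After byte 1 (0xF0): reg=0x72
After byte 2 (0x40): reg=0x9E
After byte 3 (0xD6): reg=0xFF
After byte 4 (0xBA): reg=0xDC
After byte 5 (0x47): reg=0xC8
After byte 6 (0x02): reg=0x78

Answer: 0x78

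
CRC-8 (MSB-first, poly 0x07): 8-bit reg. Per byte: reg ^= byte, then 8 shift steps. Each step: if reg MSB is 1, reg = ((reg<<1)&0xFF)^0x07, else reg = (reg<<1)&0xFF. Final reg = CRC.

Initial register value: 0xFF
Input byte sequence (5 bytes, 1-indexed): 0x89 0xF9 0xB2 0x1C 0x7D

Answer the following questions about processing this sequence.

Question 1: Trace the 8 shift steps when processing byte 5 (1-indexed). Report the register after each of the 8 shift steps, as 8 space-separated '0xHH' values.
After byte 1 (0x89): reg=0x45
After byte 2 (0xF9): reg=0x3D
After byte 3 (0xB2): reg=0xA4
After byte 4 (0x1C): reg=0x21
Register before byte 5: 0x21
After XOR with byte 0x7D: 0x5C

Answer: 0xB8 0x77 0xEE 0xDB 0xB1 0x65 0xCA 0x93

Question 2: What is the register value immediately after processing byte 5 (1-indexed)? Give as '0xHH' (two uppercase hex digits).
After byte 1 (0x89): reg=0x45
After byte 2 (0xF9): reg=0x3D
After byte 3 (0xB2): reg=0xA4
After byte 4 (0x1C): reg=0x21
After byte 5 (0x7D): reg=0x93

Answer: 0x93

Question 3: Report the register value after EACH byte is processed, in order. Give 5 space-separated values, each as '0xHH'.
0x45 0x3D 0xA4 0x21 0x93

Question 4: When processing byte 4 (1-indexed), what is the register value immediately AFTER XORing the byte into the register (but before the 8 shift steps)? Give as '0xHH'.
Register before byte 4: 0xA4
Byte 4: 0x1C
0xA4 XOR 0x1C = 0xB8

Answer: 0xB8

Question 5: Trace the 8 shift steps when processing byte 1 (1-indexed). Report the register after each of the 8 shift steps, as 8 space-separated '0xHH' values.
Answer: 0xEC 0xDF 0xB9 0x75 0xEA 0xD3 0xA1 0x45

Derivation:
Register before byte 1: 0xFF
After XOR with byte 0x89: 0x76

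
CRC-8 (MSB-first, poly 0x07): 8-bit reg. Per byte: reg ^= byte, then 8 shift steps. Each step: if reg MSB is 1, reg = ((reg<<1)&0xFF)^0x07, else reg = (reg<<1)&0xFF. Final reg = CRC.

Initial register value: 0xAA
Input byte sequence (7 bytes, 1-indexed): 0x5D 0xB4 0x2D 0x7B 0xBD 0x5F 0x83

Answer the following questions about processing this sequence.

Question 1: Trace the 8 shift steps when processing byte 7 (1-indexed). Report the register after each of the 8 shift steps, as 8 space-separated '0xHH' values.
Answer: 0x53 0xA6 0x4B 0x96 0x2B 0x56 0xAC 0x5F

Derivation:
After byte 1 (0x5D): reg=0xCB
After byte 2 (0xB4): reg=0x7A
After byte 3 (0x2D): reg=0xA2
After byte 4 (0x7B): reg=0x01
After byte 5 (0xBD): reg=0x3D
After byte 6 (0x5F): reg=0x29
Register before byte 7: 0x29
After XOR with byte 0x83: 0xAA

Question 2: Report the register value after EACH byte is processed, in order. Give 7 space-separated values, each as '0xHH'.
0xCB 0x7A 0xA2 0x01 0x3D 0x29 0x5F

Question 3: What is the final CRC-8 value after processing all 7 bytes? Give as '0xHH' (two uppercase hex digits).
Answer: 0x5F

Derivation:
After byte 1 (0x5D): reg=0xCB
After byte 2 (0xB4): reg=0x7A
After byte 3 (0x2D): reg=0xA2
After byte 4 (0x7B): reg=0x01
After byte 5 (0xBD): reg=0x3D
After byte 6 (0x5F): reg=0x29
After byte 7 (0x83): reg=0x5F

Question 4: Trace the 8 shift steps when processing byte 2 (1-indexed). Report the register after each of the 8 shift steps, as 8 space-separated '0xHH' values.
Answer: 0xFE 0xFB 0xF1 0xE5 0xCD 0x9D 0x3D 0x7A

Derivation:
After byte 1 (0x5D): reg=0xCB
Register before byte 2: 0xCB
After XOR with byte 0xB4: 0x7F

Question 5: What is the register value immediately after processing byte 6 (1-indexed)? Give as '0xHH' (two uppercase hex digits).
Answer: 0x29

Derivation:
After byte 1 (0x5D): reg=0xCB
After byte 2 (0xB4): reg=0x7A
After byte 3 (0x2D): reg=0xA2
After byte 4 (0x7B): reg=0x01
After byte 5 (0xBD): reg=0x3D
After byte 6 (0x5F): reg=0x29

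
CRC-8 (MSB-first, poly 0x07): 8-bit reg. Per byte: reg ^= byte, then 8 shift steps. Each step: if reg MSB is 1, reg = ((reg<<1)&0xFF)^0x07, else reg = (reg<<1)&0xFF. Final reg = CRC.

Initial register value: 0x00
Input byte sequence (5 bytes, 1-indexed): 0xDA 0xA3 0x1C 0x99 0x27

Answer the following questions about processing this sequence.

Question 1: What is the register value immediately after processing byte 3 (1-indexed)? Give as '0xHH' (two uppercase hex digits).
After byte 1 (0xDA): reg=0x08
After byte 2 (0xA3): reg=0x58
After byte 3 (0x1C): reg=0xDB

Answer: 0xDB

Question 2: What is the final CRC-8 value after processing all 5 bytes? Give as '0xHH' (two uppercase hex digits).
Answer: 0x84

Derivation:
After byte 1 (0xDA): reg=0x08
After byte 2 (0xA3): reg=0x58
After byte 3 (0x1C): reg=0xDB
After byte 4 (0x99): reg=0xC9
After byte 5 (0x27): reg=0x84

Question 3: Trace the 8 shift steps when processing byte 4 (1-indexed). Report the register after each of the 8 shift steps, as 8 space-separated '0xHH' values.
After byte 1 (0xDA): reg=0x08
After byte 2 (0xA3): reg=0x58
After byte 3 (0x1C): reg=0xDB
Register before byte 4: 0xDB
After XOR with byte 0x99: 0x42

Answer: 0x84 0x0F 0x1E 0x3C 0x78 0xF0 0xE7 0xC9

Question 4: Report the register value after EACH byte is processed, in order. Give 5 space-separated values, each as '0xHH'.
0x08 0x58 0xDB 0xC9 0x84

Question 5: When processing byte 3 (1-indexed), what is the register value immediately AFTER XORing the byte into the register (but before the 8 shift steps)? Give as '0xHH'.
Answer: 0x44

Derivation:
Register before byte 3: 0x58
Byte 3: 0x1C
0x58 XOR 0x1C = 0x44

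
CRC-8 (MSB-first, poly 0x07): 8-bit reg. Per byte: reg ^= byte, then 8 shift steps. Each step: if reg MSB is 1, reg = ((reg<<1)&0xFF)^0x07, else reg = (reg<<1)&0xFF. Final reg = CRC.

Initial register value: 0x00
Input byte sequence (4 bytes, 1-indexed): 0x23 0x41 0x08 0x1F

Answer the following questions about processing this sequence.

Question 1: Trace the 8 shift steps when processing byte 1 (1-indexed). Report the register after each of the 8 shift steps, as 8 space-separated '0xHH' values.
Answer: 0x46 0x8C 0x1F 0x3E 0x7C 0xF8 0xF7 0xE9

Derivation:
Register before byte 1: 0x00
After XOR with byte 0x23: 0x23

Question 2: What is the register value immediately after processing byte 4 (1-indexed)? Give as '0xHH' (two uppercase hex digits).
After byte 1 (0x23): reg=0xE9
After byte 2 (0x41): reg=0x51
After byte 3 (0x08): reg=0x88
After byte 4 (0x1F): reg=0xEC

Answer: 0xEC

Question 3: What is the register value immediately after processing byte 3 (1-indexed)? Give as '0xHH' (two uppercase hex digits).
Answer: 0x88

Derivation:
After byte 1 (0x23): reg=0xE9
After byte 2 (0x41): reg=0x51
After byte 3 (0x08): reg=0x88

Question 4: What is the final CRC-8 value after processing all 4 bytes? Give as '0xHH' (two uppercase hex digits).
After byte 1 (0x23): reg=0xE9
After byte 2 (0x41): reg=0x51
After byte 3 (0x08): reg=0x88
After byte 4 (0x1F): reg=0xEC

Answer: 0xEC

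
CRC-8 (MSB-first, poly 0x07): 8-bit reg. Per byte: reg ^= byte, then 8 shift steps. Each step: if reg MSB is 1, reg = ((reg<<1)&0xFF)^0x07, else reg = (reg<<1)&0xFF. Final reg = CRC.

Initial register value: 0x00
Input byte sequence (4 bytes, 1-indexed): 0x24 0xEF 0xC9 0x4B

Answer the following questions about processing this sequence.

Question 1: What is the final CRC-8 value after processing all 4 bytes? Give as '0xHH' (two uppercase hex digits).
After byte 1 (0x24): reg=0xFC
After byte 2 (0xEF): reg=0x79
After byte 3 (0xC9): reg=0x19
After byte 4 (0x4B): reg=0xB9

Answer: 0xB9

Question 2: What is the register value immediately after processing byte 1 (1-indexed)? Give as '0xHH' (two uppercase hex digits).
After byte 1 (0x24): reg=0xFC

Answer: 0xFC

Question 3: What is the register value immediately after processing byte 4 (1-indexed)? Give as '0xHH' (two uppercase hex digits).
Answer: 0xB9

Derivation:
After byte 1 (0x24): reg=0xFC
After byte 2 (0xEF): reg=0x79
After byte 3 (0xC9): reg=0x19
After byte 4 (0x4B): reg=0xB9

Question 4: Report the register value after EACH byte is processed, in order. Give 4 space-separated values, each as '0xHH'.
0xFC 0x79 0x19 0xB9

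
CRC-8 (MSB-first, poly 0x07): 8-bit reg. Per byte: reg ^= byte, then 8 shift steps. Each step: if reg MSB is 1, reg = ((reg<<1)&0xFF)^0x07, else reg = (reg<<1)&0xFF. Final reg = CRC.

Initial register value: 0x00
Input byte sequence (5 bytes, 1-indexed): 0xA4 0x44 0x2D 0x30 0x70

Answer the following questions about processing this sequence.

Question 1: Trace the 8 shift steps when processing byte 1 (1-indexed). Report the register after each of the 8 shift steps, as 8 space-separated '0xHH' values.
Register before byte 1: 0x00
After XOR with byte 0xA4: 0xA4

Answer: 0x4F 0x9E 0x3B 0x76 0xEC 0xDF 0xB9 0x75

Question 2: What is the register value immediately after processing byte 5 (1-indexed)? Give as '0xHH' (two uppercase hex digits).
Answer: 0xC3

Derivation:
After byte 1 (0xA4): reg=0x75
After byte 2 (0x44): reg=0x97
After byte 3 (0x2D): reg=0x2F
After byte 4 (0x30): reg=0x5D
After byte 5 (0x70): reg=0xC3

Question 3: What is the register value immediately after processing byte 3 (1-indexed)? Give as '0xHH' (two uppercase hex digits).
After byte 1 (0xA4): reg=0x75
After byte 2 (0x44): reg=0x97
After byte 3 (0x2D): reg=0x2F

Answer: 0x2F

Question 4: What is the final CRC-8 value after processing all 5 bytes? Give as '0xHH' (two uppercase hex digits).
After byte 1 (0xA4): reg=0x75
After byte 2 (0x44): reg=0x97
After byte 3 (0x2D): reg=0x2F
After byte 4 (0x30): reg=0x5D
After byte 5 (0x70): reg=0xC3

Answer: 0xC3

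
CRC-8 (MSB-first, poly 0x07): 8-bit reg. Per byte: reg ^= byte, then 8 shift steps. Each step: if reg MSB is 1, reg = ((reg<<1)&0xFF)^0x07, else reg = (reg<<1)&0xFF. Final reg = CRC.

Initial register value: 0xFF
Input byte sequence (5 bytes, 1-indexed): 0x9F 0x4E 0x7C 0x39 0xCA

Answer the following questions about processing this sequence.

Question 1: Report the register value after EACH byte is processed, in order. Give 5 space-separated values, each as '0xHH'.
0x27 0x18 0x3B 0x0E 0x52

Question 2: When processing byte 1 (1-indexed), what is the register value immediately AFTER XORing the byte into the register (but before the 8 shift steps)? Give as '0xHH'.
Register before byte 1: 0xFF
Byte 1: 0x9F
0xFF XOR 0x9F = 0x60

Answer: 0x60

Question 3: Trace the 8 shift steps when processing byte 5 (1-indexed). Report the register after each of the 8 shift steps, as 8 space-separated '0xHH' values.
Answer: 0x8F 0x19 0x32 0x64 0xC8 0x97 0x29 0x52

Derivation:
After byte 1 (0x9F): reg=0x27
After byte 2 (0x4E): reg=0x18
After byte 3 (0x7C): reg=0x3B
After byte 4 (0x39): reg=0x0E
Register before byte 5: 0x0E
After XOR with byte 0xCA: 0xC4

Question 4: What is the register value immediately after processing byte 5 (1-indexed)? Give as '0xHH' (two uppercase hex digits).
Answer: 0x52

Derivation:
After byte 1 (0x9F): reg=0x27
After byte 2 (0x4E): reg=0x18
After byte 3 (0x7C): reg=0x3B
After byte 4 (0x39): reg=0x0E
After byte 5 (0xCA): reg=0x52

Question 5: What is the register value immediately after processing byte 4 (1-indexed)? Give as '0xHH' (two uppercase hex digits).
After byte 1 (0x9F): reg=0x27
After byte 2 (0x4E): reg=0x18
After byte 3 (0x7C): reg=0x3B
After byte 4 (0x39): reg=0x0E

Answer: 0x0E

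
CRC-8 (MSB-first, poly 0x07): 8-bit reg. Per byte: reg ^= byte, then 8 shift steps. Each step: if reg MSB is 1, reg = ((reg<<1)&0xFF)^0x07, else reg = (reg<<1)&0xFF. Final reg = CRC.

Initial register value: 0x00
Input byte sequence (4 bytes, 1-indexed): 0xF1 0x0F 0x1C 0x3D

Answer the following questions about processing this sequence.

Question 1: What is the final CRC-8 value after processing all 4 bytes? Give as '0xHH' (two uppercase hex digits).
Answer: 0x4A

Derivation:
After byte 1 (0xF1): reg=0xD9
After byte 2 (0x0F): reg=0x2C
After byte 3 (0x1C): reg=0x90
After byte 4 (0x3D): reg=0x4A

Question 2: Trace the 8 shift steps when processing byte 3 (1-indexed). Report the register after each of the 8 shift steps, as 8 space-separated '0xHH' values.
After byte 1 (0xF1): reg=0xD9
After byte 2 (0x0F): reg=0x2C
Register before byte 3: 0x2C
After XOR with byte 0x1C: 0x30

Answer: 0x60 0xC0 0x87 0x09 0x12 0x24 0x48 0x90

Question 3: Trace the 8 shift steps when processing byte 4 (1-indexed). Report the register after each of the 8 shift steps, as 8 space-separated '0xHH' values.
Answer: 0x5D 0xBA 0x73 0xE6 0xCB 0x91 0x25 0x4A

Derivation:
After byte 1 (0xF1): reg=0xD9
After byte 2 (0x0F): reg=0x2C
After byte 3 (0x1C): reg=0x90
Register before byte 4: 0x90
After XOR with byte 0x3D: 0xAD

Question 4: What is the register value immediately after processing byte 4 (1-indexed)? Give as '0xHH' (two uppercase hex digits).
After byte 1 (0xF1): reg=0xD9
After byte 2 (0x0F): reg=0x2C
After byte 3 (0x1C): reg=0x90
After byte 4 (0x3D): reg=0x4A

Answer: 0x4A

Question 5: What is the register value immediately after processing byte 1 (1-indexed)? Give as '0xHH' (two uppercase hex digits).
After byte 1 (0xF1): reg=0xD9

Answer: 0xD9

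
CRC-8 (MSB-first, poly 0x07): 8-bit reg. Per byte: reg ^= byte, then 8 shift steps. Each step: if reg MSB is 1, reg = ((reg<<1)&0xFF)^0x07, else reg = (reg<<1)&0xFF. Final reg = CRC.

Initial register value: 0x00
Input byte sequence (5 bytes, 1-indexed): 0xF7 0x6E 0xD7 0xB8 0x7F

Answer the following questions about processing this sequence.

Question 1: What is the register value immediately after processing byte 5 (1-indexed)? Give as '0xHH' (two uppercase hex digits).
After byte 1 (0xF7): reg=0xCB
After byte 2 (0x6E): reg=0x72
After byte 3 (0xD7): reg=0x72
After byte 4 (0xB8): reg=0x78
After byte 5 (0x7F): reg=0x15

Answer: 0x15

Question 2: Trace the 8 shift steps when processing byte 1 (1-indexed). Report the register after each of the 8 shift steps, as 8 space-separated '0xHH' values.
Answer: 0xE9 0xD5 0xAD 0x5D 0xBA 0x73 0xE6 0xCB

Derivation:
Register before byte 1: 0x00
After XOR with byte 0xF7: 0xF7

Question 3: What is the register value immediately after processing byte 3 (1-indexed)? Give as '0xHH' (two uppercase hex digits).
After byte 1 (0xF7): reg=0xCB
After byte 2 (0x6E): reg=0x72
After byte 3 (0xD7): reg=0x72

Answer: 0x72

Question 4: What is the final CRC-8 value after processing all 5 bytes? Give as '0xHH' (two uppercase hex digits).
Answer: 0x15

Derivation:
After byte 1 (0xF7): reg=0xCB
After byte 2 (0x6E): reg=0x72
After byte 3 (0xD7): reg=0x72
After byte 4 (0xB8): reg=0x78
After byte 5 (0x7F): reg=0x15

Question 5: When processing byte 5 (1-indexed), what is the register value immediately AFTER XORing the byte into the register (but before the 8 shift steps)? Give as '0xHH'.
Answer: 0x07

Derivation:
Register before byte 5: 0x78
Byte 5: 0x7F
0x78 XOR 0x7F = 0x07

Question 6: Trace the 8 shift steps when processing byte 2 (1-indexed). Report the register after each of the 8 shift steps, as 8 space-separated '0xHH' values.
Answer: 0x4D 0x9A 0x33 0x66 0xCC 0x9F 0x39 0x72

Derivation:
After byte 1 (0xF7): reg=0xCB
Register before byte 2: 0xCB
After XOR with byte 0x6E: 0xA5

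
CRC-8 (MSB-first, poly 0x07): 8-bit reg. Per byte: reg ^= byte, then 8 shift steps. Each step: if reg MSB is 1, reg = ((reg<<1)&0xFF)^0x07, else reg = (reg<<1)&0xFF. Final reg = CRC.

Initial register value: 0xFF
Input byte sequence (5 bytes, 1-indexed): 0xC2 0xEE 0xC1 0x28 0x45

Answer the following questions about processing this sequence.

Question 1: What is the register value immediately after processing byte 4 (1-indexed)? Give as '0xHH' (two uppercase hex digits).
Answer: 0x95

Derivation:
After byte 1 (0xC2): reg=0xB3
After byte 2 (0xEE): reg=0x94
After byte 3 (0xC1): reg=0xAC
After byte 4 (0x28): reg=0x95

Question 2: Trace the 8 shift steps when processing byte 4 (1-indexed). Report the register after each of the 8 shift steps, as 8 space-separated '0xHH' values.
After byte 1 (0xC2): reg=0xB3
After byte 2 (0xEE): reg=0x94
After byte 3 (0xC1): reg=0xAC
Register before byte 4: 0xAC
After XOR with byte 0x28: 0x84

Answer: 0x0F 0x1E 0x3C 0x78 0xF0 0xE7 0xC9 0x95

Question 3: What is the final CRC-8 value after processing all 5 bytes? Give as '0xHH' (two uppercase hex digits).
After byte 1 (0xC2): reg=0xB3
After byte 2 (0xEE): reg=0x94
After byte 3 (0xC1): reg=0xAC
After byte 4 (0x28): reg=0x95
After byte 5 (0x45): reg=0x3E

Answer: 0x3E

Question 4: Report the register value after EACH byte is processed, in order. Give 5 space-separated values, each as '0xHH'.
0xB3 0x94 0xAC 0x95 0x3E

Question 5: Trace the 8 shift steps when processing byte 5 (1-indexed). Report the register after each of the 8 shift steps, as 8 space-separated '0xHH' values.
After byte 1 (0xC2): reg=0xB3
After byte 2 (0xEE): reg=0x94
After byte 3 (0xC1): reg=0xAC
After byte 4 (0x28): reg=0x95
Register before byte 5: 0x95
After XOR with byte 0x45: 0xD0

Answer: 0xA7 0x49 0x92 0x23 0x46 0x8C 0x1F 0x3E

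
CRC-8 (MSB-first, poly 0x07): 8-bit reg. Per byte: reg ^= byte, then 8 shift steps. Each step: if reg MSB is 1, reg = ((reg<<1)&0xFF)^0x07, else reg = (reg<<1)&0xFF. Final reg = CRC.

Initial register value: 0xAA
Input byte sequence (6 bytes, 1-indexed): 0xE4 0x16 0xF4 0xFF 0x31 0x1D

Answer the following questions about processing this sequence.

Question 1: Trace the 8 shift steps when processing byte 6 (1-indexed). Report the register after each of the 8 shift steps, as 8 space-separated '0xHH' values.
After byte 1 (0xE4): reg=0xED
After byte 2 (0x16): reg=0xEF
After byte 3 (0xF4): reg=0x41
After byte 4 (0xFF): reg=0x33
After byte 5 (0x31): reg=0x0E
Register before byte 6: 0x0E
After XOR with byte 0x1D: 0x13

Answer: 0x26 0x4C 0x98 0x37 0x6E 0xDC 0xBF 0x79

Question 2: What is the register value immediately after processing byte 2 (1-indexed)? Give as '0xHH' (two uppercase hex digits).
Answer: 0xEF

Derivation:
After byte 1 (0xE4): reg=0xED
After byte 2 (0x16): reg=0xEF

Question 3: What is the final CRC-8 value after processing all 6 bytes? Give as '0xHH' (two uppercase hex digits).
Answer: 0x79

Derivation:
After byte 1 (0xE4): reg=0xED
After byte 2 (0x16): reg=0xEF
After byte 3 (0xF4): reg=0x41
After byte 4 (0xFF): reg=0x33
After byte 5 (0x31): reg=0x0E
After byte 6 (0x1D): reg=0x79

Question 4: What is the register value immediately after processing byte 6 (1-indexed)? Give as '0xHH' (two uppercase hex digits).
Answer: 0x79

Derivation:
After byte 1 (0xE4): reg=0xED
After byte 2 (0x16): reg=0xEF
After byte 3 (0xF4): reg=0x41
After byte 4 (0xFF): reg=0x33
After byte 5 (0x31): reg=0x0E
After byte 6 (0x1D): reg=0x79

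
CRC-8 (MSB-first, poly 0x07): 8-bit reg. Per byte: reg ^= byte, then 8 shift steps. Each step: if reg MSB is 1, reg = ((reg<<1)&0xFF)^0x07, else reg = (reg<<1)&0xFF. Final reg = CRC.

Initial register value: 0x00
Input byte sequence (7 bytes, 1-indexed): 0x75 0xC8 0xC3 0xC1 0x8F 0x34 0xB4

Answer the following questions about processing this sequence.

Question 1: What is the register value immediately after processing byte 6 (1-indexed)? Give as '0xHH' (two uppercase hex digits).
After byte 1 (0x75): reg=0x4C
After byte 2 (0xC8): reg=0x95
After byte 3 (0xC3): reg=0xA5
After byte 4 (0xC1): reg=0x3B
After byte 5 (0x8F): reg=0x05
After byte 6 (0x34): reg=0x97

Answer: 0x97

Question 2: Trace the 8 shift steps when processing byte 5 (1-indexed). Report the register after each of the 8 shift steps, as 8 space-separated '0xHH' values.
Answer: 0x6F 0xDE 0xBB 0x71 0xE2 0xC3 0x81 0x05

Derivation:
After byte 1 (0x75): reg=0x4C
After byte 2 (0xC8): reg=0x95
After byte 3 (0xC3): reg=0xA5
After byte 4 (0xC1): reg=0x3B
Register before byte 5: 0x3B
After XOR with byte 0x8F: 0xB4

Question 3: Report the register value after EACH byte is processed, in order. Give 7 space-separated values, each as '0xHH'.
0x4C 0x95 0xA5 0x3B 0x05 0x97 0xE9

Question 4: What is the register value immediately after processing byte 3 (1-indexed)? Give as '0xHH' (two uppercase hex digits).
After byte 1 (0x75): reg=0x4C
After byte 2 (0xC8): reg=0x95
After byte 3 (0xC3): reg=0xA5

Answer: 0xA5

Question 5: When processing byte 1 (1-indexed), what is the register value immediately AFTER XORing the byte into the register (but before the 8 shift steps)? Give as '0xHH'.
Register before byte 1: 0x00
Byte 1: 0x75
0x00 XOR 0x75 = 0x75

Answer: 0x75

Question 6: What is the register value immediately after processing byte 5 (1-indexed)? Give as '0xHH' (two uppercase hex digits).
Answer: 0x05

Derivation:
After byte 1 (0x75): reg=0x4C
After byte 2 (0xC8): reg=0x95
After byte 3 (0xC3): reg=0xA5
After byte 4 (0xC1): reg=0x3B
After byte 5 (0x8F): reg=0x05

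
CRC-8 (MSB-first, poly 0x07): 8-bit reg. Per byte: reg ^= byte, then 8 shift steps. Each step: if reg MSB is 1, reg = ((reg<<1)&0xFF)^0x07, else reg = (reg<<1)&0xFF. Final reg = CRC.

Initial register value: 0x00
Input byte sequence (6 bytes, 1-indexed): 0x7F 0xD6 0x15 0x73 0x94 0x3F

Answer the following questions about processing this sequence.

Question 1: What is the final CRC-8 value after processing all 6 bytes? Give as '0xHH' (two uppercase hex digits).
Answer: 0x9E

Derivation:
After byte 1 (0x7F): reg=0x7A
After byte 2 (0xD6): reg=0x4D
After byte 3 (0x15): reg=0x8F
After byte 4 (0x73): reg=0xFA
After byte 5 (0x94): reg=0x0D
After byte 6 (0x3F): reg=0x9E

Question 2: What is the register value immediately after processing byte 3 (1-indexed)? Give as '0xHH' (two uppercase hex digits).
After byte 1 (0x7F): reg=0x7A
After byte 2 (0xD6): reg=0x4D
After byte 3 (0x15): reg=0x8F

Answer: 0x8F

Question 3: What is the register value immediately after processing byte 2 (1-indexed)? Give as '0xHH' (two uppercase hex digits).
Answer: 0x4D

Derivation:
After byte 1 (0x7F): reg=0x7A
After byte 2 (0xD6): reg=0x4D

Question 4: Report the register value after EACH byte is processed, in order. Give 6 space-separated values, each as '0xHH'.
0x7A 0x4D 0x8F 0xFA 0x0D 0x9E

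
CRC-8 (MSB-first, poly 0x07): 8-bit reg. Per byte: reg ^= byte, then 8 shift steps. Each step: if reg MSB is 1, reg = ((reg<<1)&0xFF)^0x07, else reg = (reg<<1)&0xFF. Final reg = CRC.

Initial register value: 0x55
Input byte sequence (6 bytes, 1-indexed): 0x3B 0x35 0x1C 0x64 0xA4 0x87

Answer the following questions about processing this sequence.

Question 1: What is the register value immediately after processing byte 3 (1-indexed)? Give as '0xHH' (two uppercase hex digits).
Answer: 0x05

Derivation:
After byte 1 (0x3B): reg=0x0D
After byte 2 (0x35): reg=0xA8
After byte 3 (0x1C): reg=0x05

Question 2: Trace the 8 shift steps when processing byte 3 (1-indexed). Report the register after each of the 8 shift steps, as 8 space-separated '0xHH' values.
After byte 1 (0x3B): reg=0x0D
After byte 2 (0x35): reg=0xA8
Register before byte 3: 0xA8
After XOR with byte 0x1C: 0xB4

Answer: 0x6F 0xDE 0xBB 0x71 0xE2 0xC3 0x81 0x05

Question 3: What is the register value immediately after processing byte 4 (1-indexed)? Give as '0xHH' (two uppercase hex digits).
After byte 1 (0x3B): reg=0x0D
After byte 2 (0x35): reg=0xA8
After byte 3 (0x1C): reg=0x05
After byte 4 (0x64): reg=0x20

Answer: 0x20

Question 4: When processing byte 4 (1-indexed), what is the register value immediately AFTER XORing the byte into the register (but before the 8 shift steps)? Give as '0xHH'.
Register before byte 4: 0x05
Byte 4: 0x64
0x05 XOR 0x64 = 0x61

Answer: 0x61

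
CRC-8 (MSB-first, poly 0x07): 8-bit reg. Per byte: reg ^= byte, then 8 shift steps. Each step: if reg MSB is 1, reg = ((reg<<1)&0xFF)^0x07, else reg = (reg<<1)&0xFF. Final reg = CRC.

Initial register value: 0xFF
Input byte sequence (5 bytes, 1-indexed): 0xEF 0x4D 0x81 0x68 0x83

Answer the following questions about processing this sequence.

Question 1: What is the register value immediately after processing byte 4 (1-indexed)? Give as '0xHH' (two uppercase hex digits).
After byte 1 (0xEF): reg=0x70
After byte 2 (0x4D): reg=0xB3
After byte 3 (0x81): reg=0x9E
After byte 4 (0x68): reg=0xCC

Answer: 0xCC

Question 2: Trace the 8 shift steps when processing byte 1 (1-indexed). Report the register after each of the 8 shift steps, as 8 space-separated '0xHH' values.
Register before byte 1: 0xFF
After XOR with byte 0xEF: 0x10

Answer: 0x20 0x40 0x80 0x07 0x0E 0x1C 0x38 0x70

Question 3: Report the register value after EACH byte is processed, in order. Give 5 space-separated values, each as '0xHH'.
0x70 0xB3 0x9E 0xCC 0xEA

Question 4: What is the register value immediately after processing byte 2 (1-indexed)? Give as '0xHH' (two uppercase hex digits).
After byte 1 (0xEF): reg=0x70
After byte 2 (0x4D): reg=0xB3

Answer: 0xB3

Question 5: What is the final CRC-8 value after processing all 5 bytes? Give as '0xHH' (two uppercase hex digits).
Answer: 0xEA

Derivation:
After byte 1 (0xEF): reg=0x70
After byte 2 (0x4D): reg=0xB3
After byte 3 (0x81): reg=0x9E
After byte 4 (0x68): reg=0xCC
After byte 5 (0x83): reg=0xEA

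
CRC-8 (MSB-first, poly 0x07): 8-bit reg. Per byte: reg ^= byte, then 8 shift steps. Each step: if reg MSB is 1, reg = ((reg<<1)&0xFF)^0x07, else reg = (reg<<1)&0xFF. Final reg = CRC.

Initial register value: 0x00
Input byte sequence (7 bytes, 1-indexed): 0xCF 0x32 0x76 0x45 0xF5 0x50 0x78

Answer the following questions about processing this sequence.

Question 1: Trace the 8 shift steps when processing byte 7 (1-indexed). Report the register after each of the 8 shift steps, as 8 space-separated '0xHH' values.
Answer: 0x04 0x08 0x10 0x20 0x40 0x80 0x07 0x0E

Derivation:
After byte 1 (0xCF): reg=0x63
After byte 2 (0x32): reg=0xB0
After byte 3 (0x76): reg=0x5C
After byte 4 (0x45): reg=0x4F
After byte 5 (0xF5): reg=0x2F
After byte 6 (0x50): reg=0x7A
Register before byte 7: 0x7A
After XOR with byte 0x78: 0x02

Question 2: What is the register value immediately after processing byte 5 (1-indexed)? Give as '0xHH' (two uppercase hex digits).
Answer: 0x2F

Derivation:
After byte 1 (0xCF): reg=0x63
After byte 2 (0x32): reg=0xB0
After byte 3 (0x76): reg=0x5C
After byte 4 (0x45): reg=0x4F
After byte 5 (0xF5): reg=0x2F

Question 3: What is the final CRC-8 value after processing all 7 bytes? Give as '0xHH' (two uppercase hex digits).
Answer: 0x0E

Derivation:
After byte 1 (0xCF): reg=0x63
After byte 2 (0x32): reg=0xB0
After byte 3 (0x76): reg=0x5C
After byte 4 (0x45): reg=0x4F
After byte 5 (0xF5): reg=0x2F
After byte 6 (0x50): reg=0x7A
After byte 7 (0x78): reg=0x0E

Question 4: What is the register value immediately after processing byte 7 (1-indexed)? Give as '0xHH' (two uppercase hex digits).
After byte 1 (0xCF): reg=0x63
After byte 2 (0x32): reg=0xB0
After byte 3 (0x76): reg=0x5C
After byte 4 (0x45): reg=0x4F
After byte 5 (0xF5): reg=0x2F
After byte 6 (0x50): reg=0x7A
After byte 7 (0x78): reg=0x0E

Answer: 0x0E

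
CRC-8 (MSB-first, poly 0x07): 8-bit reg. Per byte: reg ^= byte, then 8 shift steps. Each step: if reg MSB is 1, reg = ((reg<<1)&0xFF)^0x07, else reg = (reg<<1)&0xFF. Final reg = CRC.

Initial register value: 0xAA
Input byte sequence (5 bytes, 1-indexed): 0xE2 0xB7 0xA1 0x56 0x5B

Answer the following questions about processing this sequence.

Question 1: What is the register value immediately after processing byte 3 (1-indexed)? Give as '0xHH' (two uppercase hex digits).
Answer: 0x9D

Derivation:
After byte 1 (0xE2): reg=0xFF
After byte 2 (0xB7): reg=0xFF
After byte 3 (0xA1): reg=0x9D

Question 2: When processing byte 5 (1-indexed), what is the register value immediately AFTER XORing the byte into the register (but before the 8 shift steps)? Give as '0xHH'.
Register before byte 5: 0x7F
Byte 5: 0x5B
0x7F XOR 0x5B = 0x24

Answer: 0x24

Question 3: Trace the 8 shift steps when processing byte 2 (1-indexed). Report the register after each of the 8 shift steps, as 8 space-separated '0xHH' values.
After byte 1 (0xE2): reg=0xFF
Register before byte 2: 0xFF
After XOR with byte 0xB7: 0x48

Answer: 0x90 0x27 0x4E 0x9C 0x3F 0x7E 0xFC 0xFF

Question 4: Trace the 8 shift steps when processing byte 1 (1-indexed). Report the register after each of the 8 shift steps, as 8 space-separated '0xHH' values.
Answer: 0x90 0x27 0x4E 0x9C 0x3F 0x7E 0xFC 0xFF

Derivation:
Register before byte 1: 0xAA
After XOR with byte 0xE2: 0x48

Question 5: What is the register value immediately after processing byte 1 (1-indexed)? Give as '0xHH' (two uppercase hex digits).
Answer: 0xFF

Derivation:
After byte 1 (0xE2): reg=0xFF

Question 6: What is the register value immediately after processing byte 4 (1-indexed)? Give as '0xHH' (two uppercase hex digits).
Answer: 0x7F

Derivation:
After byte 1 (0xE2): reg=0xFF
After byte 2 (0xB7): reg=0xFF
After byte 3 (0xA1): reg=0x9D
After byte 4 (0x56): reg=0x7F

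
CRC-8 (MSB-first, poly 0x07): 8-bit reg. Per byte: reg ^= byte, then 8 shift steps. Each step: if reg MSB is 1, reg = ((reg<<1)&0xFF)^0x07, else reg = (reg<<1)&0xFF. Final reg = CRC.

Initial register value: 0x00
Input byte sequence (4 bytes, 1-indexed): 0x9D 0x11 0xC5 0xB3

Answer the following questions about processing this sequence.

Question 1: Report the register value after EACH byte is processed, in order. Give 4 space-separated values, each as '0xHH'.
0xDA 0x7F 0x2F 0xDD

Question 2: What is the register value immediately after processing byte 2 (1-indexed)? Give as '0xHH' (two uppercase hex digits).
Answer: 0x7F

Derivation:
After byte 1 (0x9D): reg=0xDA
After byte 2 (0x11): reg=0x7F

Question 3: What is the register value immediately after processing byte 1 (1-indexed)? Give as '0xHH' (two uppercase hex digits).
After byte 1 (0x9D): reg=0xDA

Answer: 0xDA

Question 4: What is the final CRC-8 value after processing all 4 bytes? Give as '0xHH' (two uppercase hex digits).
After byte 1 (0x9D): reg=0xDA
After byte 2 (0x11): reg=0x7F
After byte 3 (0xC5): reg=0x2F
After byte 4 (0xB3): reg=0xDD

Answer: 0xDD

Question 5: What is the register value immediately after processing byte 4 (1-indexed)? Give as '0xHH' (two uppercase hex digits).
After byte 1 (0x9D): reg=0xDA
After byte 2 (0x11): reg=0x7F
After byte 3 (0xC5): reg=0x2F
After byte 4 (0xB3): reg=0xDD

Answer: 0xDD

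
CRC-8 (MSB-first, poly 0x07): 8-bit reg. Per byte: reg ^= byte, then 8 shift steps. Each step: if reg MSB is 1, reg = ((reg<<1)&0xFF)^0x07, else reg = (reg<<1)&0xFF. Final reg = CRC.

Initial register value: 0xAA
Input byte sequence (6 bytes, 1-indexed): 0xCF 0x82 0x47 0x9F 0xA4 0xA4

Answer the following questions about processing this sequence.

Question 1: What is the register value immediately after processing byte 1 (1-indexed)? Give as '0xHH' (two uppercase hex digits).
After byte 1 (0xCF): reg=0x3C

Answer: 0x3C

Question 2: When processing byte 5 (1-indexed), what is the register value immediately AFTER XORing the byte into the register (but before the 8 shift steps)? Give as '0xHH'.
Answer: 0x86

Derivation:
Register before byte 5: 0x22
Byte 5: 0xA4
0x22 XOR 0xA4 = 0x86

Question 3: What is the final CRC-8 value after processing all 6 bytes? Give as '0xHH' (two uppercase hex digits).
Answer: 0xBD

Derivation:
After byte 1 (0xCF): reg=0x3C
After byte 2 (0x82): reg=0x33
After byte 3 (0x47): reg=0x4B
After byte 4 (0x9F): reg=0x22
After byte 5 (0xA4): reg=0x9B
After byte 6 (0xA4): reg=0xBD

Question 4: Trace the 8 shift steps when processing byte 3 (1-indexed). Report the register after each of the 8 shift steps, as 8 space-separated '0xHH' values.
Answer: 0xE8 0xD7 0xA9 0x55 0xAA 0x53 0xA6 0x4B

Derivation:
After byte 1 (0xCF): reg=0x3C
After byte 2 (0x82): reg=0x33
Register before byte 3: 0x33
After XOR with byte 0x47: 0x74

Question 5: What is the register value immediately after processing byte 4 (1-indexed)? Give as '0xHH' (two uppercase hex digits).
After byte 1 (0xCF): reg=0x3C
After byte 2 (0x82): reg=0x33
After byte 3 (0x47): reg=0x4B
After byte 4 (0x9F): reg=0x22

Answer: 0x22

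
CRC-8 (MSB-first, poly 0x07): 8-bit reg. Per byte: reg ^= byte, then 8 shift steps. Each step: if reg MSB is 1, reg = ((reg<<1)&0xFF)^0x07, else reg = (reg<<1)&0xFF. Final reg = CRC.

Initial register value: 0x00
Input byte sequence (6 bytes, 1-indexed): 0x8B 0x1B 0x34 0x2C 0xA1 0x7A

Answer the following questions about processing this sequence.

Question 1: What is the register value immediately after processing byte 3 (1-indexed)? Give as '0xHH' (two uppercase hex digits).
After byte 1 (0x8B): reg=0xB8
After byte 2 (0x1B): reg=0x60
After byte 3 (0x34): reg=0xAB

Answer: 0xAB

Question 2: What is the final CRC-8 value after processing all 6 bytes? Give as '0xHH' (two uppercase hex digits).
Answer: 0x71

Derivation:
After byte 1 (0x8B): reg=0xB8
After byte 2 (0x1B): reg=0x60
After byte 3 (0x34): reg=0xAB
After byte 4 (0x2C): reg=0x9C
After byte 5 (0xA1): reg=0xB3
After byte 6 (0x7A): reg=0x71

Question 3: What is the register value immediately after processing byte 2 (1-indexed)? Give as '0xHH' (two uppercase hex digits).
After byte 1 (0x8B): reg=0xB8
After byte 2 (0x1B): reg=0x60

Answer: 0x60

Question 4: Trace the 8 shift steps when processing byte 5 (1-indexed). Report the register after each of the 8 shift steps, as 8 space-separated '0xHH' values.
After byte 1 (0x8B): reg=0xB8
After byte 2 (0x1B): reg=0x60
After byte 3 (0x34): reg=0xAB
After byte 4 (0x2C): reg=0x9C
Register before byte 5: 0x9C
After XOR with byte 0xA1: 0x3D

Answer: 0x7A 0xF4 0xEF 0xD9 0xB5 0x6D 0xDA 0xB3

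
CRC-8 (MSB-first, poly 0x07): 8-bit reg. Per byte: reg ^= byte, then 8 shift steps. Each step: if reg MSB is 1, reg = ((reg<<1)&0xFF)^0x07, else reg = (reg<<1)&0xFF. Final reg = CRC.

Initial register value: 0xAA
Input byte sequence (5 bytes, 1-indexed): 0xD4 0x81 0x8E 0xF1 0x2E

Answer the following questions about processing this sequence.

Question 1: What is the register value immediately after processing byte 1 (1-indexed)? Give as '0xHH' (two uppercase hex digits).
Answer: 0x7D

Derivation:
After byte 1 (0xD4): reg=0x7D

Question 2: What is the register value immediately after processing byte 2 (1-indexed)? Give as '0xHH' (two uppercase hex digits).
Answer: 0xFA

Derivation:
After byte 1 (0xD4): reg=0x7D
After byte 2 (0x81): reg=0xFA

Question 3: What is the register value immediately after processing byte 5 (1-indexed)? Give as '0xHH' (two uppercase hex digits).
Answer: 0x07

Derivation:
After byte 1 (0xD4): reg=0x7D
After byte 2 (0x81): reg=0xFA
After byte 3 (0x8E): reg=0x4B
After byte 4 (0xF1): reg=0x2F
After byte 5 (0x2E): reg=0x07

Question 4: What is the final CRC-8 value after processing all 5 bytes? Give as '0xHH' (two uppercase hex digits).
After byte 1 (0xD4): reg=0x7D
After byte 2 (0x81): reg=0xFA
After byte 3 (0x8E): reg=0x4B
After byte 4 (0xF1): reg=0x2F
After byte 5 (0x2E): reg=0x07

Answer: 0x07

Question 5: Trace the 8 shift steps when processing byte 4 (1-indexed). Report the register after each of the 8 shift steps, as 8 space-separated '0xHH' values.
Answer: 0x73 0xE6 0xCB 0x91 0x25 0x4A 0x94 0x2F

Derivation:
After byte 1 (0xD4): reg=0x7D
After byte 2 (0x81): reg=0xFA
After byte 3 (0x8E): reg=0x4B
Register before byte 4: 0x4B
After XOR with byte 0xF1: 0xBA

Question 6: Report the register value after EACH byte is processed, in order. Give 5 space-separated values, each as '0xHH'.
0x7D 0xFA 0x4B 0x2F 0x07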